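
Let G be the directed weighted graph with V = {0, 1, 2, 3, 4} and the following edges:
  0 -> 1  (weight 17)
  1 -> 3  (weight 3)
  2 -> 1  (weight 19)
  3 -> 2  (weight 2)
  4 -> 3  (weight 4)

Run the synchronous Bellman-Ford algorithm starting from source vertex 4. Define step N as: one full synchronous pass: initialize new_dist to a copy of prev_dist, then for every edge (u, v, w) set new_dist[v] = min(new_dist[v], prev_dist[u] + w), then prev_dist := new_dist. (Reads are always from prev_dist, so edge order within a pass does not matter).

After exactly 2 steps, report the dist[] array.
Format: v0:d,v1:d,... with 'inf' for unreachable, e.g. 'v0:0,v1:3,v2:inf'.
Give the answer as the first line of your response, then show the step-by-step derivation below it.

v0:inf,v1:inf,v2:6,v3:4,v4:0

step 1: dist = v0:inf,v1:inf,v2:inf,v3:4,v4:0
step 2: dist = v0:inf,v1:inf,v2:6,v3:4,v4:0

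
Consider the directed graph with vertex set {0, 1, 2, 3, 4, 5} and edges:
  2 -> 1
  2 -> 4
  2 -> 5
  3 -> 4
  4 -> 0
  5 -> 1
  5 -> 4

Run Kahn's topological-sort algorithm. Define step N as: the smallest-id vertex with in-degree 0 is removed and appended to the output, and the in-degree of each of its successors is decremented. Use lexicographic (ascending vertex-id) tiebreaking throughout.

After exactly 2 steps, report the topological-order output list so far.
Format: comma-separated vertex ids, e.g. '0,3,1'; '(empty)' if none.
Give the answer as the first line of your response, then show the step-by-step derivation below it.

2,3

step 1: output 2; order=[2]; indeg=(1,1,0,0,2,0)
step 2: output 3; order=[2,3]; indeg=(1,1,0,0,1,0)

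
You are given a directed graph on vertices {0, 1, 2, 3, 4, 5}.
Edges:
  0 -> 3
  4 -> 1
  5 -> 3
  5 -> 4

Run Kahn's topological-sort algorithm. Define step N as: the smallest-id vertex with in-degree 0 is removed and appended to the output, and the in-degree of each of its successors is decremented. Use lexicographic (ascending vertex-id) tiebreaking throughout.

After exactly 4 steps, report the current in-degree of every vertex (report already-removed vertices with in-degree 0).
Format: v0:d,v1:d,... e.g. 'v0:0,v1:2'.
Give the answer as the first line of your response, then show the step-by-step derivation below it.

v0:0,v1:1,v2:0,v3:0,v4:0,v5:0

step 1: output 0; order=[0]; indeg=(0,1,0,1,1,0)
step 2: output 2; order=[0,2]; indeg=(0,1,0,1,1,0)
step 3: output 5; order=[0,2,5]; indeg=(0,1,0,0,0,0)
step 4: output 3; order=[0,2,5,3]; indeg=(0,1,0,0,0,0)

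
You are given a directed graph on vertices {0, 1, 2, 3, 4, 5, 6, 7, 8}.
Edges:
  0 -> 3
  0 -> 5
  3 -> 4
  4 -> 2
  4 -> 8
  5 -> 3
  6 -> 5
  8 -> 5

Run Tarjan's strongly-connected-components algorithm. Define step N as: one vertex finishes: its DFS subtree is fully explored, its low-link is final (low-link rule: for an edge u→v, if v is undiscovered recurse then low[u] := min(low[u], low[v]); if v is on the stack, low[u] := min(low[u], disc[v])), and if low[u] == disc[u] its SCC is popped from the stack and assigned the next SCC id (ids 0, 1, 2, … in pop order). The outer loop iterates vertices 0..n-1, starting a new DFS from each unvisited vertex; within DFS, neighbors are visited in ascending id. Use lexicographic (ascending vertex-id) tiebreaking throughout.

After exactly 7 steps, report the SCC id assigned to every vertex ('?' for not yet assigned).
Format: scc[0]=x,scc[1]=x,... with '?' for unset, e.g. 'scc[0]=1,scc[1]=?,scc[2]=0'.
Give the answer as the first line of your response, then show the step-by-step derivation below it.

scc[0]=2,scc[1]=3,scc[2]=0,scc[3]=1,scc[4]=1,scc[5]=1,scc[6]=?,scc[7]=?,scc[8]=1

step 1: low=(low[0]=0,low[1]=?,low[2]=3,low[3]=1,low[4]=2,low[5]=?,low[6]=?,low[7]=?,low[8]=?); scc=(scc[0]=?,scc[1]=?,scc[2]=0,scc[3]=?,scc[4]=?,scc[5]=?,scc[6]=?,scc[7]=?,scc[8]=?)
step 2: low=(low[0]=0,low[1]=?,low[2]=3,low[3]=1,low[4]=2,low[5]=1,low[6]=?,low[7]=?,low[8]=4); scc=(scc[0]=?,scc[1]=?,scc[2]=0,scc[3]=?,scc[4]=?,scc[5]=?,scc[6]=?,scc[7]=?,scc[8]=?)
step 3: low=(low[0]=0,low[1]=?,low[2]=3,low[3]=1,low[4]=2,low[5]=1,low[6]=?,low[7]=?,low[8]=1); scc=(scc[0]=?,scc[1]=?,scc[2]=0,scc[3]=?,scc[4]=?,scc[5]=?,scc[6]=?,scc[7]=?,scc[8]=?)
step 4: low=(low[0]=0,low[1]=?,low[2]=3,low[3]=1,low[4]=1,low[5]=1,low[6]=?,low[7]=?,low[8]=1); scc=(scc[0]=?,scc[1]=?,scc[2]=0,scc[3]=?,scc[4]=?,scc[5]=?,scc[6]=?,scc[7]=?,scc[8]=?)
step 5: low=(low[0]=0,low[1]=?,low[2]=3,low[3]=1,low[4]=1,low[5]=1,low[6]=?,low[7]=?,low[8]=1); scc=(scc[0]=?,scc[1]=?,scc[2]=0,scc[3]=1,scc[4]=1,scc[5]=1,scc[6]=?,scc[7]=?,scc[8]=1)
step 6: low=(low[0]=0,low[1]=?,low[2]=3,low[3]=1,low[4]=1,low[5]=1,low[6]=?,low[7]=?,low[8]=1); scc=(scc[0]=2,scc[1]=?,scc[2]=0,scc[3]=1,scc[4]=1,scc[5]=1,scc[6]=?,scc[7]=?,scc[8]=1)
step 7: low=(low[0]=0,low[1]=6,low[2]=3,low[3]=1,low[4]=1,low[5]=1,low[6]=?,low[7]=?,low[8]=1); scc=(scc[0]=2,scc[1]=3,scc[2]=0,scc[3]=1,scc[4]=1,scc[5]=1,scc[6]=?,scc[7]=?,scc[8]=1)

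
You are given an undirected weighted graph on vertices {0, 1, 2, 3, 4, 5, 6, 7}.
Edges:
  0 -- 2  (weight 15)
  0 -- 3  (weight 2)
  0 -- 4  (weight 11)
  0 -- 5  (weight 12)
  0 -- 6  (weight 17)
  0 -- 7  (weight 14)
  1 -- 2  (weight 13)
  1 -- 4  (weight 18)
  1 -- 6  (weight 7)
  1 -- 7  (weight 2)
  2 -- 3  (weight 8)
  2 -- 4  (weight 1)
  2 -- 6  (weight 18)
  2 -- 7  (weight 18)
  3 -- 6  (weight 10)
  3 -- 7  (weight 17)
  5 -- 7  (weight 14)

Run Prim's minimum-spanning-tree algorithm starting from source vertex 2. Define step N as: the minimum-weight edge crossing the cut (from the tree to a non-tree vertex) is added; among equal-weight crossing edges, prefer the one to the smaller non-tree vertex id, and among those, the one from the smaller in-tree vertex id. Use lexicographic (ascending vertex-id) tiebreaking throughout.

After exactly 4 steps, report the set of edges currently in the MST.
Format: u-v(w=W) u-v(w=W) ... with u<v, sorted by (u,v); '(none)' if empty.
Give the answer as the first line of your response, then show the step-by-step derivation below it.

0-3(w=2) 2-3(w=8) 2-4(w=1) 3-6(w=10)

step 1: add edge 2-4 (w=1); MST = {2-4(w=1)}
step 2: add edge 2-3 (w=8); MST = {2-3(w=8) 2-4(w=1)}
step 3: add edge 0-3 (w=2); MST = {0-3(w=2) 2-3(w=8) 2-4(w=1)}
step 4: add edge 3-6 (w=10); MST = {0-3(w=2) 2-3(w=8) 2-4(w=1) 3-6(w=10)}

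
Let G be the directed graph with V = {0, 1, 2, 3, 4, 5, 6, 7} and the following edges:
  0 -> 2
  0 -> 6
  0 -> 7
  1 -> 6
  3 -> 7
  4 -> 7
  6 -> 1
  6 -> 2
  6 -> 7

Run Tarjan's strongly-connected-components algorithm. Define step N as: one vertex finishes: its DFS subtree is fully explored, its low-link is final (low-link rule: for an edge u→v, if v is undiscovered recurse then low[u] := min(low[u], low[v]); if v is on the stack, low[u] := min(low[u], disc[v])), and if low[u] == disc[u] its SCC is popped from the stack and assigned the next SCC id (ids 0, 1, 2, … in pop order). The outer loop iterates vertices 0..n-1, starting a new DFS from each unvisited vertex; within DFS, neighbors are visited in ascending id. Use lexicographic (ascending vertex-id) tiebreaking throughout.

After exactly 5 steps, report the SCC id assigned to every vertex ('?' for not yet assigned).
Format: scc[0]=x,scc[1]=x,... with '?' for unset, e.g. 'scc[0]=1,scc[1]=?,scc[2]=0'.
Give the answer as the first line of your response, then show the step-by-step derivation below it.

scc[0]=3,scc[1]=2,scc[2]=0,scc[3]=?,scc[4]=?,scc[5]=?,scc[6]=2,scc[7]=1

step 1: low=(low[0]=0,low[1]=?,low[2]=1,low[3]=?,low[4]=?,low[5]=?,low[6]=?,low[7]=?); scc=(scc[0]=?,scc[1]=?,scc[2]=0,scc[3]=?,scc[4]=?,scc[5]=?,scc[6]=?,scc[7]=?)
step 2: low=(low[0]=0,low[1]=2,low[2]=1,low[3]=?,low[4]=?,low[5]=?,low[6]=2,low[7]=?); scc=(scc[0]=?,scc[1]=?,scc[2]=0,scc[3]=?,scc[4]=?,scc[5]=?,scc[6]=?,scc[7]=?)
step 3: low=(low[0]=0,low[1]=2,low[2]=1,low[3]=?,low[4]=?,low[5]=?,low[6]=2,low[7]=4); scc=(scc[0]=?,scc[1]=?,scc[2]=0,scc[3]=?,scc[4]=?,scc[5]=?,scc[6]=?,scc[7]=1)
step 4: low=(low[0]=0,low[1]=2,low[2]=1,low[3]=?,low[4]=?,low[5]=?,low[6]=2,low[7]=4); scc=(scc[0]=?,scc[1]=2,scc[2]=0,scc[3]=?,scc[4]=?,scc[5]=?,scc[6]=2,scc[7]=1)
step 5: low=(low[0]=0,low[1]=2,low[2]=1,low[3]=?,low[4]=?,low[5]=?,low[6]=2,low[7]=4); scc=(scc[0]=3,scc[1]=2,scc[2]=0,scc[3]=?,scc[4]=?,scc[5]=?,scc[6]=2,scc[7]=1)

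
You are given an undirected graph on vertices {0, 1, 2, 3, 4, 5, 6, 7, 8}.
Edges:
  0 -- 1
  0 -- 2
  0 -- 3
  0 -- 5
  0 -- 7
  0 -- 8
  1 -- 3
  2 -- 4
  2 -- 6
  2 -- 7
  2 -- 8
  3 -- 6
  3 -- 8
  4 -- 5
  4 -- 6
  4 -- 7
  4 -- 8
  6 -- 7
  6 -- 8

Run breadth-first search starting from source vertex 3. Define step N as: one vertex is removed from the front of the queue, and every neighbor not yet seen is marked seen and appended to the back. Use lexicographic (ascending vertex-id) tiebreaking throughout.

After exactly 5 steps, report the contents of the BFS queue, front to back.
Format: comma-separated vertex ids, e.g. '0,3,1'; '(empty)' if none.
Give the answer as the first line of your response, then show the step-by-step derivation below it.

2,5,7,4

step 1: dequeue 3; queue=[0,1,6,8]; order=3
step 2: dequeue 0; queue=[1,6,8,2,5,7]; order=3,0
step 3: dequeue 1; queue=[6,8,2,5,7]; order=3,0,1
step 4: dequeue 6; queue=[8,2,5,7,4]; order=3,0,1,6
step 5: dequeue 8; queue=[2,5,7,4]; order=3,0,1,6,8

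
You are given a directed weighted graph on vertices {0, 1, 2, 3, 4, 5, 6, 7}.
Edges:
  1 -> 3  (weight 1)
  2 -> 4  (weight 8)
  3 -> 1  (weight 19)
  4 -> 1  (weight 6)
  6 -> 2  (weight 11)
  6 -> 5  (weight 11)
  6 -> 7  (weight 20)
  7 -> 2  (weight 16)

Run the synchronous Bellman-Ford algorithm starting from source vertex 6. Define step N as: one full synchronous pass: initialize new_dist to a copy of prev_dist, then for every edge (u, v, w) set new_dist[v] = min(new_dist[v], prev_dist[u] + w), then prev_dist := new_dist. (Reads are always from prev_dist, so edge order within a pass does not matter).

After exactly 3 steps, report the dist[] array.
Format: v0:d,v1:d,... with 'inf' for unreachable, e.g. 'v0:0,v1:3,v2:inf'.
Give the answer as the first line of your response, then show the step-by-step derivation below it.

v0:inf,v1:25,v2:11,v3:inf,v4:19,v5:11,v6:0,v7:20

step 1: dist = v0:inf,v1:inf,v2:11,v3:inf,v4:inf,v5:11,v6:0,v7:20
step 2: dist = v0:inf,v1:inf,v2:11,v3:inf,v4:19,v5:11,v6:0,v7:20
step 3: dist = v0:inf,v1:25,v2:11,v3:inf,v4:19,v5:11,v6:0,v7:20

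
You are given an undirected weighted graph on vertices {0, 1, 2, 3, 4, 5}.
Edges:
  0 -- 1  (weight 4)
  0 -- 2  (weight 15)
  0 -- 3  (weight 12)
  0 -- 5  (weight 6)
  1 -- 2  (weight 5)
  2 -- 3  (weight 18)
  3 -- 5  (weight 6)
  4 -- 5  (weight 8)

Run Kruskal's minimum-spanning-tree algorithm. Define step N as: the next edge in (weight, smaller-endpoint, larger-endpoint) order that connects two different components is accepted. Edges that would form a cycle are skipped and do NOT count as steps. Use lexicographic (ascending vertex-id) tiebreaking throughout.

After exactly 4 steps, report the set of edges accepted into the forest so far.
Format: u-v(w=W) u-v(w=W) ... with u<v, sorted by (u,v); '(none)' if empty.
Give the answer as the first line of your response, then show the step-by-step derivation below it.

0-1(w=4) 0-5(w=6) 1-2(w=5) 3-5(w=6)

step 1: add edge 0-1 (w=4); MST = {0-1(w=4)}
step 2: add edge 1-2 (w=5); MST = {0-1(w=4) 1-2(w=5)}
step 3: add edge 0-5 (w=6); MST = {0-1(w=4) 0-5(w=6) 1-2(w=5)}
step 4: add edge 3-5 (w=6); MST = {0-1(w=4) 0-5(w=6) 1-2(w=5) 3-5(w=6)}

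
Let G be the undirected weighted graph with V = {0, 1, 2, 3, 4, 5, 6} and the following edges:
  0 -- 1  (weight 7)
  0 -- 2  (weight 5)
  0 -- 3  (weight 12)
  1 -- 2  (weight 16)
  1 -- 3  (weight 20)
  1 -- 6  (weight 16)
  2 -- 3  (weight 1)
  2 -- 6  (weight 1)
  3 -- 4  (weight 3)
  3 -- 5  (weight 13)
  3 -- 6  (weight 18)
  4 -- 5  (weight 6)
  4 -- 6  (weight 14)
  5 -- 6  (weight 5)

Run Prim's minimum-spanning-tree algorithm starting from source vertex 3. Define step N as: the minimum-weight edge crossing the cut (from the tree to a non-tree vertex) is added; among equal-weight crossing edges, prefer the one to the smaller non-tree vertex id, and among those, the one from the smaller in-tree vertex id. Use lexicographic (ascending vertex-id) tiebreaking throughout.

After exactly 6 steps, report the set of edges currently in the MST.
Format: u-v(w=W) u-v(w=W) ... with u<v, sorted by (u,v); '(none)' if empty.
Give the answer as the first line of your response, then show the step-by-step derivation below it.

0-1(w=7) 0-2(w=5) 2-3(w=1) 2-6(w=1) 3-4(w=3) 5-6(w=5)

step 1: add edge 2-3 (w=1); MST = {2-3(w=1)}
step 2: add edge 2-6 (w=1); MST = {2-3(w=1) 2-6(w=1)}
step 3: add edge 3-4 (w=3); MST = {2-3(w=1) 2-6(w=1) 3-4(w=3)}
step 4: add edge 0-2 (w=5); MST = {0-2(w=5) 2-3(w=1) 2-6(w=1) 3-4(w=3)}
step 5: add edge 5-6 (w=5); MST = {0-2(w=5) 2-3(w=1) 2-6(w=1) 3-4(w=3) 5-6(w=5)}
step 6: add edge 0-1 (w=7); MST = {0-1(w=7) 0-2(w=5) 2-3(w=1) 2-6(w=1) 3-4(w=3) 5-6(w=5)}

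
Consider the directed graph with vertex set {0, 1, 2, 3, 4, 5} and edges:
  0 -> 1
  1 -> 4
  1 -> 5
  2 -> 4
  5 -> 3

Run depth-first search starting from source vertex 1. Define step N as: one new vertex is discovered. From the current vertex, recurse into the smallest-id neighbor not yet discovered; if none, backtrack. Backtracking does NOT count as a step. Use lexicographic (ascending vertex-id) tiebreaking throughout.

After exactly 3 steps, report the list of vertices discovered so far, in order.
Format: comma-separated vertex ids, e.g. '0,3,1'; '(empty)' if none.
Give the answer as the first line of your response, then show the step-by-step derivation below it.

1,4,5

step 1: discover 1; path=1; order=1
step 2: discover 4; path=1>4; order=1,4
step 3: discover 5; path=1>5; order=1,4,5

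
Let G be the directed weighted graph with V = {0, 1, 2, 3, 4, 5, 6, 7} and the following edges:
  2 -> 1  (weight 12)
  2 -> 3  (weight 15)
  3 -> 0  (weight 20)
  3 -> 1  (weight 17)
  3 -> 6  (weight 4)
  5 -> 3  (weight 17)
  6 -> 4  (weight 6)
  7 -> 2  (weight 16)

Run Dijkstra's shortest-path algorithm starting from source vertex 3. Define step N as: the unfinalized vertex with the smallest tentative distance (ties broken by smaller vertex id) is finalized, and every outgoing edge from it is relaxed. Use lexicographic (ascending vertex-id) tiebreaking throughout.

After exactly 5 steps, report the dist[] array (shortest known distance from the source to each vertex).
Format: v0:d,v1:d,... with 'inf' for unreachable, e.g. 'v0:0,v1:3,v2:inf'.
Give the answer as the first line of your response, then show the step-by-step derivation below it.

v0:20,v1:17,v2:inf,v3:0,v4:10,v5:inf,v6:4,v7:inf

step 1: dist = v0:20,v1:17,v2:inf,v3:0,v4:inf,v5:inf,v6:4,v7:inf
step 2: dist = v0:20,v1:17,v2:inf,v3:0,v4:10,v5:inf,v6:4,v7:inf
step 3: dist = v0:20,v1:17,v2:inf,v3:0,v4:10,v5:inf,v6:4,v7:inf
step 4: dist = v0:20,v1:17,v2:inf,v3:0,v4:10,v5:inf,v6:4,v7:inf
step 5: dist = v0:20,v1:17,v2:inf,v3:0,v4:10,v5:inf,v6:4,v7:inf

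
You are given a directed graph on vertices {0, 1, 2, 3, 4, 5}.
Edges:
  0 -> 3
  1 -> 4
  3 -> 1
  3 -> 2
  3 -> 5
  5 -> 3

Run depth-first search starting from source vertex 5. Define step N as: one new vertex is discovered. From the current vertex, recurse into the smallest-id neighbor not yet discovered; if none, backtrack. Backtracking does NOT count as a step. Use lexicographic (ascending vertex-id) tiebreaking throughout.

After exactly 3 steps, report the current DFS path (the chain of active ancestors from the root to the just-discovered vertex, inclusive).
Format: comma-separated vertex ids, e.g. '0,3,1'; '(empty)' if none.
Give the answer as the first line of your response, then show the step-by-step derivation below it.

5,3,1

step 1: discover 5; path=5; order=5
step 2: discover 3; path=5>3; order=5,3
step 3: discover 1; path=5>3>1; order=5,3,1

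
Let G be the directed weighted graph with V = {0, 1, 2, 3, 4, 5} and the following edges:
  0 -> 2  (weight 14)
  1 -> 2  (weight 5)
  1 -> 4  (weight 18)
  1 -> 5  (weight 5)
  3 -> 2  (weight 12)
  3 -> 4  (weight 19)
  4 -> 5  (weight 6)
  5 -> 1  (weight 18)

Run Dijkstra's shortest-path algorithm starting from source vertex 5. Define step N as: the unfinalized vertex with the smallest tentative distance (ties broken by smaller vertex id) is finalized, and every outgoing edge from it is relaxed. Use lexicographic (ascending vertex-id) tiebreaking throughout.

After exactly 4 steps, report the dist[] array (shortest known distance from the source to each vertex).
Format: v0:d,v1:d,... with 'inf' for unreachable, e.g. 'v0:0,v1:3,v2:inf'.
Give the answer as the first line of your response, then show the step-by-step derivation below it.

v0:inf,v1:18,v2:23,v3:inf,v4:36,v5:0

step 1: dist = v0:inf,v1:18,v2:inf,v3:inf,v4:inf,v5:0
step 2: dist = v0:inf,v1:18,v2:23,v3:inf,v4:36,v5:0
step 3: dist = v0:inf,v1:18,v2:23,v3:inf,v4:36,v5:0
step 4: dist = v0:inf,v1:18,v2:23,v3:inf,v4:36,v5:0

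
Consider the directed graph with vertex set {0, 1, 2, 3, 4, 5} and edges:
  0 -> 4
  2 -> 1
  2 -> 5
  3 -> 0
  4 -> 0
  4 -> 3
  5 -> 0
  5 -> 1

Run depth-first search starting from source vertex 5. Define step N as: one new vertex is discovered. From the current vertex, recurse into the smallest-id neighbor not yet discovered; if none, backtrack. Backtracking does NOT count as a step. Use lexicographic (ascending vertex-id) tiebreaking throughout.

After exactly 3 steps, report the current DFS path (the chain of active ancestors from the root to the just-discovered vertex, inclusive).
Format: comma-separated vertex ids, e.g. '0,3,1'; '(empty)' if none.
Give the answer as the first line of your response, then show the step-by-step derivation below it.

5,0,4

step 1: discover 5; path=5; order=5
step 2: discover 0; path=5>0; order=5,0
step 3: discover 4; path=5>0>4; order=5,0,4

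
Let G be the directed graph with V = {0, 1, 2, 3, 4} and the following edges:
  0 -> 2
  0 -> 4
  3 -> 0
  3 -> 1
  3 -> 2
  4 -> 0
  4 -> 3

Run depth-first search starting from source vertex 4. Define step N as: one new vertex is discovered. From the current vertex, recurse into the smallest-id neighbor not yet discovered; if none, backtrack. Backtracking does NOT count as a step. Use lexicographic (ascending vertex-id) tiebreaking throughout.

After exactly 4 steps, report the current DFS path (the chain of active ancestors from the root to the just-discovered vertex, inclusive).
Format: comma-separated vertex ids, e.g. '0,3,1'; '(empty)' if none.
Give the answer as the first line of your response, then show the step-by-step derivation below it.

4,3

step 1: discover 4; path=4; order=4
step 2: discover 0; path=4>0; order=4,0
step 3: discover 2; path=4>0>2; order=4,0,2
step 4: discover 3; path=4>3; order=4,0,2,3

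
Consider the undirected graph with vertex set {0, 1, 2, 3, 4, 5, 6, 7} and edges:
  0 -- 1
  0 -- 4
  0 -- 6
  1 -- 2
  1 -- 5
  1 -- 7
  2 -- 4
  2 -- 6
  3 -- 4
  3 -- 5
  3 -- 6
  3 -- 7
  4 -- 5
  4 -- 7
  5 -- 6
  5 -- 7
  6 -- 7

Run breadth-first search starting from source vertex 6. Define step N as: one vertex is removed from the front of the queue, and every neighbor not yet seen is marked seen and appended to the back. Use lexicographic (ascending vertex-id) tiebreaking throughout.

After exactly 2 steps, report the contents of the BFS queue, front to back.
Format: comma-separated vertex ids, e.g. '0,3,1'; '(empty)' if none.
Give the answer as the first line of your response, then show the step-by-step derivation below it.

2,3,5,7,1,4

step 1: dequeue 6; queue=[0,2,3,5,7]; order=6
step 2: dequeue 0; queue=[2,3,5,7,1,4]; order=6,0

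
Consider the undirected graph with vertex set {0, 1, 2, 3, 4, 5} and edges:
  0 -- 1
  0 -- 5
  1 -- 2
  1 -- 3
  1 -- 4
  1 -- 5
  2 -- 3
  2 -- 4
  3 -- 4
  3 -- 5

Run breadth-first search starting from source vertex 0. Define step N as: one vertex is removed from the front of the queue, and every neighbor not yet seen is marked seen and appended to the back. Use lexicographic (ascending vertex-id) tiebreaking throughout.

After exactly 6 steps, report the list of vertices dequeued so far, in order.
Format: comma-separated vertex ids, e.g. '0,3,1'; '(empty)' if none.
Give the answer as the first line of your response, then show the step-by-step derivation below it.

0,1,5,2,3,4

step 1: dequeue 0; queue=[1,5]; order=0
step 2: dequeue 1; queue=[5,2,3,4]; order=0,1
step 3: dequeue 5; queue=[2,3,4]; order=0,1,5
step 4: dequeue 2; queue=[3,4]; order=0,1,5,2
step 5: dequeue 3; queue=[4]; order=0,1,5,2,3
step 6: dequeue 4; queue=[(empty)]; order=0,1,5,2,3,4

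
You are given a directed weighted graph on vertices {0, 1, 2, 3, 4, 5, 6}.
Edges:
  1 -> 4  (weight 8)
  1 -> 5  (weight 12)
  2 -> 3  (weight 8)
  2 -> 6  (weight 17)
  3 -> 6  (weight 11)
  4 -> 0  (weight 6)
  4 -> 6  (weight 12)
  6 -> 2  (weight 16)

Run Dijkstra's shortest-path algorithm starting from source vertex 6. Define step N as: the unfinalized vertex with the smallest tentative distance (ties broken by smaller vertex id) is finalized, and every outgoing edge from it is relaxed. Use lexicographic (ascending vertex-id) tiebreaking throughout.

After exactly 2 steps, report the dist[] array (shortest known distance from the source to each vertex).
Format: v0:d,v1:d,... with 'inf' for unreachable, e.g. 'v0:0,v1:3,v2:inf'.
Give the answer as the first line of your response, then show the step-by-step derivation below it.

v0:inf,v1:inf,v2:16,v3:24,v4:inf,v5:inf,v6:0

step 1: dist = v0:inf,v1:inf,v2:16,v3:inf,v4:inf,v5:inf,v6:0
step 2: dist = v0:inf,v1:inf,v2:16,v3:24,v4:inf,v5:inf,v6:0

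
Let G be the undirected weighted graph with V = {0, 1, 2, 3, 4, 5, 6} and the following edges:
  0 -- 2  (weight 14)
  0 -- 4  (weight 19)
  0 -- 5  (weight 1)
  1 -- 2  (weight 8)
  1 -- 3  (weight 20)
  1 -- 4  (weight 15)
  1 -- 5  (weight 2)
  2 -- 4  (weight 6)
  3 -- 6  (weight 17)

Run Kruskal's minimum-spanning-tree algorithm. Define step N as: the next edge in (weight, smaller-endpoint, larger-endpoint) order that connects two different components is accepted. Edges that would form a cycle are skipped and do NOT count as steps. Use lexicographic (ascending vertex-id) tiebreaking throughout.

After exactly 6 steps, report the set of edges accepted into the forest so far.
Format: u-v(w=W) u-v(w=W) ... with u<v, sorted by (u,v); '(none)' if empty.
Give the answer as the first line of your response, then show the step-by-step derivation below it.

0-5(w=1) 1-2(w=8) 1-3(w=20) 1-5(w=2) 2-4(w=6) 3-6(w=17)

step 1: add edge 0-5 (w=1); MST = {0-5(w=1)}
step 2: add edge 1-5 (w=2); MST = {0-5(w=1) 1-5(w=2)}
step 3: add edge 2-4 (w=6); MST = {0-5(w=1) 1-5(w=2) 2-4(w=6)}
step 4: add edge 1-2 (w=8); MST = {0-5(w=1) 1-2(w=8) 1-5(w=2) 2-4(w=6)}
step 5: add edge 3-6 (w=17); MST = {0-5(w=1) 1-2(w=8) 1-5(w=2) 2-4(w=6) 3-6(w=17)}
step 6: add edge 1-3 (w=20); MST = {0-5(w=1) 1-2(w=8) 1-3(w=20) 1-5(w=2) 2-4(w=6) 3-6(w=17)}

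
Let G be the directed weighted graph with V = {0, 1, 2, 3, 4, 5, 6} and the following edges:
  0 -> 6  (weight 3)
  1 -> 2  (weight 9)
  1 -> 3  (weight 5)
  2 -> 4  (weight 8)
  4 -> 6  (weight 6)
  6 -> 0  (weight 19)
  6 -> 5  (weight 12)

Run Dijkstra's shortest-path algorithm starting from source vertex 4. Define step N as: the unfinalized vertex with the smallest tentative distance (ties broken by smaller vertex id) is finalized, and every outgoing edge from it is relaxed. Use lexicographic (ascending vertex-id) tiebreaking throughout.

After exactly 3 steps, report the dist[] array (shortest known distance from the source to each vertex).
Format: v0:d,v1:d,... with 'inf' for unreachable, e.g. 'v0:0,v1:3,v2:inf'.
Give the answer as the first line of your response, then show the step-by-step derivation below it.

v0:25,v1:inf,v2:inf,v3:inf,v4:0,v5:18,v6:6

step 1: dist = v0:inf,v1:inf,v2:inf,v3:inf,v4:0,v5:inf,v6:6
step 2: dist = v0:25,v1:inf,v2:inf,v3:inf,v4:0,v5:18,v6:6
step 3: dist = v0:25,v1:inf,v2:inf,v3:inf,v4:0,v5:18,v6:6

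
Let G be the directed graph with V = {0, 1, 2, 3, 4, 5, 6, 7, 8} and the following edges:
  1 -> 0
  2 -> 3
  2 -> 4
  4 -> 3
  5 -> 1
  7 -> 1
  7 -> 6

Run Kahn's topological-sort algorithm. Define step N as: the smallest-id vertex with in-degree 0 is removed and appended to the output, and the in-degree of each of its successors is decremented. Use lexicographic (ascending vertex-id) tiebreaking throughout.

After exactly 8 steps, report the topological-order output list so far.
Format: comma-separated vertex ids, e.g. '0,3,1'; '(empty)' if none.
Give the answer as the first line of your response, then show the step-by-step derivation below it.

2,4,3,5,7,1,0,6

step 1: output 2; order=[2]; indeg=(1,2,0,1,0,0,1,0,0)
step 2: output 4; order=[2,4]; indeg=(1,2,0,0,0,0,1,0,0)
step 3: output 3; order=[2,4,3]; indeg=(1,2,0,0,0,0,1,0,0)
step 4: output 5; order=[2,4,3,5]; indeg=(1,1,0,0,0,0,1,0,0)
step 5: output 7; order=[2,4,3,5,7]; indeg=(1,0,0,0,0,0,0,0,0)
step 6: output 1; order=[2,4,3,5,7,1]; indeg=(0,0,0,0,0,0,0,0,0)
step 7: output 0; order=[2,4,3,5,7,1,0]; indeg=(0,0,0,0,0,0,0,0,0)
step 8: output 6; order=[2,4,3,5,7,1,0,6]; indeg=(0,0,0,0,0,0,0,0,0)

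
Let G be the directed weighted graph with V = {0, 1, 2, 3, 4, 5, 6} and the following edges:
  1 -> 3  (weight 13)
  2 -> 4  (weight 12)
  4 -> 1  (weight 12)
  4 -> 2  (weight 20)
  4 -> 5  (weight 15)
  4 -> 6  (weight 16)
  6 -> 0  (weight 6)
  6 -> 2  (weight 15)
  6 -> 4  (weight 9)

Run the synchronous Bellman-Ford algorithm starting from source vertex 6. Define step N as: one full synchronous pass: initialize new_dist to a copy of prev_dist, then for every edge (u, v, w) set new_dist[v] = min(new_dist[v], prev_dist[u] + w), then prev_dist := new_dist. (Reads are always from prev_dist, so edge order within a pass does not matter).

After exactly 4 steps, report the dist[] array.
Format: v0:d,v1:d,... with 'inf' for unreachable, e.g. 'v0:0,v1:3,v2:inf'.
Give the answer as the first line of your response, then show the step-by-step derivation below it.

v0:6,v1:21,v2:15,v3:34,v4:9,v5:24,v6:0

step 1: dist = v0:6,v1:inf,v2:15,v3:inf,v4:9,v5:inf,v6:0
step 2: dist = v0:6,v1:21,v2:15,v3:inf,v4:9,v5:24,v6:0
step 3: dist = v0:6,v1:21,v2:15,v3:34,v4:9,v5:24,v6:0
step 4: dist = v0:6,v1:21,v2:15,v3:34,v4:9,v5:24,v6:0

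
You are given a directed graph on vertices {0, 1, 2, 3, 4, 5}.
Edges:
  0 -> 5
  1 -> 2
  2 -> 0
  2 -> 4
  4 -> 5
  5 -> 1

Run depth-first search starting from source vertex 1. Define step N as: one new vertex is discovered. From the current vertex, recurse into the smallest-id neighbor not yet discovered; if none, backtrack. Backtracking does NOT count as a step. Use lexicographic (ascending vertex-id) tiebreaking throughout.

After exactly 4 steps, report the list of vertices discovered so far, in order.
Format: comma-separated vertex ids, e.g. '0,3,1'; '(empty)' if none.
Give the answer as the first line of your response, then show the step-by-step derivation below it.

1,2,0,5

step 1: discover 1; path=1; order=1
step 2: discover 2; path=1>2; order=1,2
step 3: discover 0; path=1>2>0; order=1,2,0
step 4: discover 5; path=1>2>0>5; order=1,2,0,5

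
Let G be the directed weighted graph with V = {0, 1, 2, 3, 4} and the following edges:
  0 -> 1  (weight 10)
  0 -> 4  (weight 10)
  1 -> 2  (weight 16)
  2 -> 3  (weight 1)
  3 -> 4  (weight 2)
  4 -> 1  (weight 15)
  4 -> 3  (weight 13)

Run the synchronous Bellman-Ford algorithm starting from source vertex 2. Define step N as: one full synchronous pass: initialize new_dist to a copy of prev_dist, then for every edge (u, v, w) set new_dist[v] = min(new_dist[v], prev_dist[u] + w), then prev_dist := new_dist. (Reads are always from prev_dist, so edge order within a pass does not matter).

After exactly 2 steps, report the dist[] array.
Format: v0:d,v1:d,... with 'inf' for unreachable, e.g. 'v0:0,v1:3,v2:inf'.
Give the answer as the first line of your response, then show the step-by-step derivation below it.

v0:inf,v1:inf,v2:0,v3:1,v4:3

step 1: dist = v0:inf,v1:inf,v2:0,v3:1,v4:inf
step 2: dist = v0:inf,v1:inf,v2:0,v3:1,v4:3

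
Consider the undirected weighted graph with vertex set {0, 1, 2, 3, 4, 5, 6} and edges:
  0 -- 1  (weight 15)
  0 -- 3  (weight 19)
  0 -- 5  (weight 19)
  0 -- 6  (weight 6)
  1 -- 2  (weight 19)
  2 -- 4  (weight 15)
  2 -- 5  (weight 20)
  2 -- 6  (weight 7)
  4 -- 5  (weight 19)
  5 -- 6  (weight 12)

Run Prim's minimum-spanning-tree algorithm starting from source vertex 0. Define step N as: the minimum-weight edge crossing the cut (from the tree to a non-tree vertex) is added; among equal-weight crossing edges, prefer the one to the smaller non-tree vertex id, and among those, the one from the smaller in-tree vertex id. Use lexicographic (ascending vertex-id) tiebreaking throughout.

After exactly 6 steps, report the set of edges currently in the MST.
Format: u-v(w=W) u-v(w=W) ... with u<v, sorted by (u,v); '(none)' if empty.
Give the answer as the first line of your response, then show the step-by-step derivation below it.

0-1(w=15) 0-3(w=19) 0-6(w=6) 2-4(w=15) 2-6(w=7) 5-6(w=12)

step 1: add edge 0-6 (w=6); MST = {0-6(w=6)}
step 2: add edge 2-6 (w=7); MST = {0-6(w=6) 2-6(w=7)}
step 3: add edge 5-6 (w=12); MST = {0-6(w=6) 2-6(w=7) 5-6(w=12)}
step 4: add edge 0-1 (w=15); MST = {0-1(w=15) 0-6(w=6) 2-6(w=7) 5-6(w=12)}
step 5: add edge 2-4 (w=15); MST = {0-1(w=15) 0-6(w=6) 2-4(w=15) 2-6(w=7) 5-6(w=12)}
step 6: add edge 0-3 (w=19); MST = {0-1(w=15) 0-3(w=19) 0-6(w=6) 2-4(w=15) 2-6(w=7) 5-6(w=12)}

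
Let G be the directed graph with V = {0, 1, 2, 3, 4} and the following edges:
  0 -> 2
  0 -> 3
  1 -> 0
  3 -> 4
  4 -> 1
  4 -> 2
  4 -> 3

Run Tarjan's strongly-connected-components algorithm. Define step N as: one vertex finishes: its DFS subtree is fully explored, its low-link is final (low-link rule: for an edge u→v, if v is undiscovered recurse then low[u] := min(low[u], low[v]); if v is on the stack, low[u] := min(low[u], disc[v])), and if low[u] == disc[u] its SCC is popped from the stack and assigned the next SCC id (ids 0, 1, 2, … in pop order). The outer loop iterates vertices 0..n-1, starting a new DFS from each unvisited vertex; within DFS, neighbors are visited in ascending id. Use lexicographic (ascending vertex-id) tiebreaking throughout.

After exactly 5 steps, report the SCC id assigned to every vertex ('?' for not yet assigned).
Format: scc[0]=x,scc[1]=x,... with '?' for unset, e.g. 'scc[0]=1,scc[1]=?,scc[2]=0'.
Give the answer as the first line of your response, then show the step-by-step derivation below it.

scc[0]=1,scc[1]=1,scc[2]=0,scc[3]=1,scc[4]=1

step 1: low=(low[0]=0,low[1]=?,low[2]=1,low[3]=?,low[4]=?); scc=(scc[0]=?,scc[1]=?,scc[2]=0,scc[3]=?,scc[4]=?)
step 2: low=(low[0]=0,low[1]=0,low[2]=1,low[3]=2,low[4]=3); scc=(scc[0]=?,scc[1]=?,scc[2]=0,scc[3]=?,scc[4]=?)
step 3: low=(low[0]=0,low[1]=0,low[2]=1,low[3]=2,low[4]=0); scc=(scc[0]=?,scc[1]=?,scc[2]=0,scc[3]=?,scc[4]=?)
step 4: low=(low[0]=0,low[1]=0,low[2]=1,low[3]=0,low[4]=0); scc=(scc[0]=?,scc[1]=?,scc[2]=0,scc[3]=?,scc[4]=?)
step 5: low=(low[0]=0,low[1]=0,low[2]=1,low[3]=0,low[4]=0); scc=(scc[0]=1,scc[1]=1,scc[2]=0,scc[3]=1,scc[4]=1)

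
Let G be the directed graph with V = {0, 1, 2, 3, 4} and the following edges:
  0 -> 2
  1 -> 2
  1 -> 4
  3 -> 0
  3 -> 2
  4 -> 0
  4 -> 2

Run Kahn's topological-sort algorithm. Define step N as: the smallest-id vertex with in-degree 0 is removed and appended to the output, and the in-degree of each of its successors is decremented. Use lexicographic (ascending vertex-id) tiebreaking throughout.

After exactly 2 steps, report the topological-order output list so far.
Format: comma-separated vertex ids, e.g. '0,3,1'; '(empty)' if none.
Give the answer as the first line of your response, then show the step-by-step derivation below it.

1,3

step 1: output 1; order=[1]; indeg=(2,0,3,0,0)
step 2: output 3; order=[1,3]; indeg=(1,0,2,0,0)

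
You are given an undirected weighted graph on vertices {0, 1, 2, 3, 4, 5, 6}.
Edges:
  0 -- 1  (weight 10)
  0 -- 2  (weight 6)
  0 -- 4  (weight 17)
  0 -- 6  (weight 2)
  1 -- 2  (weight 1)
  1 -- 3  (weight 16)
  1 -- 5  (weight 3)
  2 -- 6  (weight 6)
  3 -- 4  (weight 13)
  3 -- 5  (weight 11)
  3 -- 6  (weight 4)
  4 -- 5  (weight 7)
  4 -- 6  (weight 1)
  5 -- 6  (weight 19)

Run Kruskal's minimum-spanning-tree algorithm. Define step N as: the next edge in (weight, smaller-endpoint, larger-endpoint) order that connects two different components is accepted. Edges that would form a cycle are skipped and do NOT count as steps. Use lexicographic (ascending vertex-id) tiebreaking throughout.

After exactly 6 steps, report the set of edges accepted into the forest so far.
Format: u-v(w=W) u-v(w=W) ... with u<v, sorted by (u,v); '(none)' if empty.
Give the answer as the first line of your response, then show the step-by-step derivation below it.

0-2(w=6) 0-6(w=2) 1-2(w=1) 1-5(w=3) 3-6(w=4) 4-6(w=1)

step 1: add edge 1-2 (w=1); MST = {1-2(w=1)}
step 2: add edge 4-6 (w=1); MST = {1-2(w=1) 4-6(w=1)}
step 3: add edge 0-6 (w=2); MST = {0-6(w=2) 1-2(w=1) 4-6(w=1)}
step 4: add edge 1-5 (w=3); MST = {0-6(w=2) 1-2(w=1) 1-5(w=3) 4-6(w=1)}
step 5: add edge 3-6 (w=4); MST = {0-6(w=2) 1-2(w=1) 1-5(w=3) 3-6(w=4) 4-6(w=1)}
step 6: add edge 0-2 (w=6); MST = {0-2(w=6) 0-6(w=2) 1-2(w=1) 1-5(w=3) 3-6(w=4) 4-6(w=1)}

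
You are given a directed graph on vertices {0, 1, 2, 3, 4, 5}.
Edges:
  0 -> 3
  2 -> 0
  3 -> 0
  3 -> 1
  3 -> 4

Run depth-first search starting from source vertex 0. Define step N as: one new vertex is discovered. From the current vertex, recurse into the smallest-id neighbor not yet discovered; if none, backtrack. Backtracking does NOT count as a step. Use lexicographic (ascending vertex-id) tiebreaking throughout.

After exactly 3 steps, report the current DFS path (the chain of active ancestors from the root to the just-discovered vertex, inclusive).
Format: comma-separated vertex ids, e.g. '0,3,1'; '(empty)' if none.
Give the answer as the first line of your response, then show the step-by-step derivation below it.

0,3,1

step 1: discover 0; path=0; order=0
step 2: discover 3; path=0>3; order=0,3
step 3: discover 1; path=0>3>1; order=0,3,1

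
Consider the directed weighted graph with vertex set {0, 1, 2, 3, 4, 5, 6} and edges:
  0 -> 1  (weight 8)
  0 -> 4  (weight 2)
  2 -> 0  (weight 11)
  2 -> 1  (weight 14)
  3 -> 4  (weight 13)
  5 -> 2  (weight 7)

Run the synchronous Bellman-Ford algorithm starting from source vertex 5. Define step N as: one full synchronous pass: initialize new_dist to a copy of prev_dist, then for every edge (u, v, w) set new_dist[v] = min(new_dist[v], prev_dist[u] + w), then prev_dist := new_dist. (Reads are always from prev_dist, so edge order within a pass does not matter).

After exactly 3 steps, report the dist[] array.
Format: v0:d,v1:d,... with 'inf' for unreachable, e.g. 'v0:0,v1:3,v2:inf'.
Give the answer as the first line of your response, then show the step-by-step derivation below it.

v0:18,v1:21,v2:7,v3:inf,v4:20,v5:0,v6:inf

step 1: dist = v0:inf,v1:inf,v2:7,v3:inf,v4:inf,v5:0,v6:inf
step 2: dist = v0:18,v1:21,v2:7,v3:inf,v4:inf,v5:0,v6:inf
step 3: dist = v0:18,v1:21,v2:7,v3:inf,v4:20,v5:0,v6:inf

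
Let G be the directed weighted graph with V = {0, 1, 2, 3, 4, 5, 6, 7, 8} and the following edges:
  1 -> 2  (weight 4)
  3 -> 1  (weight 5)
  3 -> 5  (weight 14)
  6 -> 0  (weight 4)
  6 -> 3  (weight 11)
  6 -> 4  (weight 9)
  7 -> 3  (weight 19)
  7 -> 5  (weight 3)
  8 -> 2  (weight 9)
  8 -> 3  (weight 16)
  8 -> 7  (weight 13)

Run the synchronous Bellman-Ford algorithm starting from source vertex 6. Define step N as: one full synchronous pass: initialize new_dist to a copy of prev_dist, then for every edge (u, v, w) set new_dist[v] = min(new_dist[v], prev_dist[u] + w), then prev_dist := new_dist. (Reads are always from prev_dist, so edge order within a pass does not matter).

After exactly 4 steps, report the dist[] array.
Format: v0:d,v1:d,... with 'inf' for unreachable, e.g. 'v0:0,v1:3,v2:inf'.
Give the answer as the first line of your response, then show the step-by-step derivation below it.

v0:4,v1:16,v2:20,v3:11,v4:9,v5:25,v6:0,v7:inf,v8:inf

step 1: dist = v0:4,v1:inf,v2:inf,v3:11,v4:9,v5:inf,v6:0,v7:inf,v8:inf
step 2: dist = v0:4,v1:16,v2:inf,v3:11,v4:9,v5:25,v6:0,v7:inf,v8:inf
step 3: dist = v0:4,v1:16,v2:20,v3:11,v4:9,v5:25,v6:0,v7:inf,v8:inf
step 4: dist = v0:4,v1:16,v2:20,v3:11,v4:9,v5:25,v6:0,v7:inf,v8:inf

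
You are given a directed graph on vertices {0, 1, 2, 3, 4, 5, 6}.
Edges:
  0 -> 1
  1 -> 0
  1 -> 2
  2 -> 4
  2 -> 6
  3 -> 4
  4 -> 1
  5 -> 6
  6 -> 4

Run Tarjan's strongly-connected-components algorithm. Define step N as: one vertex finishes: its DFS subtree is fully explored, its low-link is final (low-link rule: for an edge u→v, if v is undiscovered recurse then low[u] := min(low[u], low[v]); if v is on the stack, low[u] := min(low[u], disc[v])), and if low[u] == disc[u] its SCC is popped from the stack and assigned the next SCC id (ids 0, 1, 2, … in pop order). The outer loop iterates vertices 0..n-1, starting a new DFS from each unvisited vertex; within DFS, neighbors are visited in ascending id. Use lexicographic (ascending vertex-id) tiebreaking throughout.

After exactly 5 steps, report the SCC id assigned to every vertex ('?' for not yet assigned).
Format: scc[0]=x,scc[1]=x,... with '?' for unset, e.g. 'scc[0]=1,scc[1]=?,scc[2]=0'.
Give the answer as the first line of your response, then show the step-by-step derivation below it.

scc[0]=0,scc[1]=0,scc[2]=0,scc[3]=?,scc[4]=0,scc[5]=?,scc[6]=0

step 1: low=(low[0]=0,low[1]=0,low[2]=2,low[3]=?,low[4]=1,low[5]=?,low[6]=?); scc=(scc[0]=?,scc[1]=?,scc[2]=?,scc[3]=?,scc[4]=?,scc[5]=?,scc[6]=?)
step 2: low=(low[0]=0,low[1]=0,low[2]=1,low[3]=?,low[4]=1,low[5]=?,low[6]=3); scc=(scc[0]=?,scc[1]=?,scc[2]=?,scc[3]=?,scc[4]=?,scc[5]=?,scc[6]=?)
step 3: low=(low[0]=0,low[1]=0,low[2]=1,low[3]=?,low[4]=1,low[5]=?,low[6]=3); scc=(scc[0]=?,scc[1]=?,scc[2]=?,scc[3]=?,scc[4]=?,scc[5]=?,scc[6]=?)
step 4: low=(low[0]=0,low[1]=0,low[2]=1,low[3]=?,low[4]=1,low[5]=?,low[6]=3); scc=(scc[0]=?,scc[1]=?,scc[2]=?,scc[3]=?,scc[4]=?,scc[5]=?,scc[6]=?)
step 5: low=(low[0]=0,low[1]=0,low[2]=1,low[3]=?,low[4]=1,low[5]=?,low[6]=3); scc=(scc[0]=0,scc[1]=0,scc[2]=0,scc[3]=?,scc[4]=0,scc[5]=?,scc[6]=0)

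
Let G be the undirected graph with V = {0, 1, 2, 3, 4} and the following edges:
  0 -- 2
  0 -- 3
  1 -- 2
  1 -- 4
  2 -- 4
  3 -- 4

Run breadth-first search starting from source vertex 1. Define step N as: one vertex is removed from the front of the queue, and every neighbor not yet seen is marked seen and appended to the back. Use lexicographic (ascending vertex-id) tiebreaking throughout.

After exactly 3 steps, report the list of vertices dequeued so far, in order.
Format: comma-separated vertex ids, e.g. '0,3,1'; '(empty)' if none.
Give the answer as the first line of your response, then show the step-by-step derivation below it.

1,2,4

step 1: dequeue 1; queue=[2,4]; order=1
step 2: dequeue 2; queue=[4,0]; order=1,2
step 3: dequeue 4; queue=[0,3]; order=1,2,4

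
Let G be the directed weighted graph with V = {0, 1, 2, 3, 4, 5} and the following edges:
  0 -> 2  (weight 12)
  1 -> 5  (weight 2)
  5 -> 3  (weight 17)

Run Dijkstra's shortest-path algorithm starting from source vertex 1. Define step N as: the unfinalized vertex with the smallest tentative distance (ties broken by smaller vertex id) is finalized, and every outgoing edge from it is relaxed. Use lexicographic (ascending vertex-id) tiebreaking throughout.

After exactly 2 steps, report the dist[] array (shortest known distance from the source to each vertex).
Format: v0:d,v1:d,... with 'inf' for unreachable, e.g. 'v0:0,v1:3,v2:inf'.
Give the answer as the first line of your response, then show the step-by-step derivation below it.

v0:inf,v1:0,v2:inf,v3:19,v4:inf,v5:2

step 1: dist = v0:inf,v1:0,v2:inf,v3:inf,v4:inf,v5:2
step 2: dist = v0:inf,v1:0,v2:inf,v3:19,v4:inf,v5:2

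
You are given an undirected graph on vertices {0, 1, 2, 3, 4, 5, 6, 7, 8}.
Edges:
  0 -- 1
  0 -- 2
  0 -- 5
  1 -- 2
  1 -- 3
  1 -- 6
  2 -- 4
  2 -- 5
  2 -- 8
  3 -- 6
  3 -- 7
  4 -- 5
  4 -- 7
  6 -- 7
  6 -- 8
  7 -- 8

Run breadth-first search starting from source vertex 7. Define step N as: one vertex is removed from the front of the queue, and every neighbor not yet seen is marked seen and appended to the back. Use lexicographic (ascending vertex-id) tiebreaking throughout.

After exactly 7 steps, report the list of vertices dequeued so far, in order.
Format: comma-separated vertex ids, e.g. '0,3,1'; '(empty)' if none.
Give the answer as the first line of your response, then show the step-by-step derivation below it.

7,3,4,6,8,1,2

step 1: dequeue 7; queue=[3,4,6,8]; order=7
step 2: dequeue 3; queue=[4,6,8,1]; order=7,3
step 3: dequeue 4; queue=[6,8,1,2,5]; order=7,3,4
step 4: dequeue 6; queue=[8,1,2,5]; order=7,3,4,6
step 5: dequeue 8; queue=[1,2,5]; order=7,3,4,6,8
step 6: dequeue 1; queue=[2,5,0]; order=7,3,4,6,8,1
step 7: dequeue 2; queue=[5,0]; order=7,3,4,6,8,1,2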